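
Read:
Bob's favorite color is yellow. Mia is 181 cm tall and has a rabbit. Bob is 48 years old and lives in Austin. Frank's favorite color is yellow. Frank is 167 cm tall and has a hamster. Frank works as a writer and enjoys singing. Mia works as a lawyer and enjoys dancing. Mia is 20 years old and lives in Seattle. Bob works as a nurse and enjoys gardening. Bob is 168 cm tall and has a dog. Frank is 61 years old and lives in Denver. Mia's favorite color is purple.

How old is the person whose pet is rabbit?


Person with pet=rabbit is Mia, age 20

20


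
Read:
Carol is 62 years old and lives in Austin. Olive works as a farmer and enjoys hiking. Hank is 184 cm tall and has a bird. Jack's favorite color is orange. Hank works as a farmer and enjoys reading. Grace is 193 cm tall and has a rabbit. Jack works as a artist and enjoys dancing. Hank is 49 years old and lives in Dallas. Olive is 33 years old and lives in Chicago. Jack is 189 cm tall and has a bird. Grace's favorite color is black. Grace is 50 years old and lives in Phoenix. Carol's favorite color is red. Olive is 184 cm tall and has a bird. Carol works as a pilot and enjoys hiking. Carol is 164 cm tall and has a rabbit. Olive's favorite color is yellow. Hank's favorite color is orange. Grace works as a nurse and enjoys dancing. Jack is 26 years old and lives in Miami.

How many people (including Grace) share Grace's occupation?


Grace is a nurse. Count = 1

1


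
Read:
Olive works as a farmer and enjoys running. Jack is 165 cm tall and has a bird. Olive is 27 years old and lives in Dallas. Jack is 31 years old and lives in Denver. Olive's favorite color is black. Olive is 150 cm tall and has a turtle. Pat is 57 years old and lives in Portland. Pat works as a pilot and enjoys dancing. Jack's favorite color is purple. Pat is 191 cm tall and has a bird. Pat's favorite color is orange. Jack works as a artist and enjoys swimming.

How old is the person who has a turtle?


Person with turtle is Olive, age 27

27


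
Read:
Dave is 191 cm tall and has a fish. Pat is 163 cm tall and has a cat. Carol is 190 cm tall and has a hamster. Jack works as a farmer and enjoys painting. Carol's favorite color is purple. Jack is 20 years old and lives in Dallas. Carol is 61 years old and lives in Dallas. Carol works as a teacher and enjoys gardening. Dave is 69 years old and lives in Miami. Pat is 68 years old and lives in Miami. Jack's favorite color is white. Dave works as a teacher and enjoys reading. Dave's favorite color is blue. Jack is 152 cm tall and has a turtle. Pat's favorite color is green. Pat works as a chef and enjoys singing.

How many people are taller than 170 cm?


Taller than 170: 2

2


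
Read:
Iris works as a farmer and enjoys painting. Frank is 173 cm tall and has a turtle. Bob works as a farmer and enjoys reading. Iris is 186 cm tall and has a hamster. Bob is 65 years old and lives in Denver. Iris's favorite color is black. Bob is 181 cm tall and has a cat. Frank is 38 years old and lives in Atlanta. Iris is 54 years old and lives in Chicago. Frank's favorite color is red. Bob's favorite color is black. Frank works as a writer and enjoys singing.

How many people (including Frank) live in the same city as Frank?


Frank lives in Atlanta. Count = 1

1


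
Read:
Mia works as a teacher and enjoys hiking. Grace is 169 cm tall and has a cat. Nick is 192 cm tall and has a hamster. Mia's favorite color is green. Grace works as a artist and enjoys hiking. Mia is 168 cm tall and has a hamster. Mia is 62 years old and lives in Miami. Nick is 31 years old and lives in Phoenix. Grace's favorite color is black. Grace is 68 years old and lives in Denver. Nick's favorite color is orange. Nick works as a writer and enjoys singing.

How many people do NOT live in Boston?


Not in Boston: 3

3


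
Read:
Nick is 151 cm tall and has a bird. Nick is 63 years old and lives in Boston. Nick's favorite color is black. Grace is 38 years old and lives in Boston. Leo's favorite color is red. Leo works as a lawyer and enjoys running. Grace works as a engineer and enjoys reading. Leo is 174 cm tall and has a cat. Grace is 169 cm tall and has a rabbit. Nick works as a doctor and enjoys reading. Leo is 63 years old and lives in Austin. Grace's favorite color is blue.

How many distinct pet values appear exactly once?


Unique pet values: 3

3


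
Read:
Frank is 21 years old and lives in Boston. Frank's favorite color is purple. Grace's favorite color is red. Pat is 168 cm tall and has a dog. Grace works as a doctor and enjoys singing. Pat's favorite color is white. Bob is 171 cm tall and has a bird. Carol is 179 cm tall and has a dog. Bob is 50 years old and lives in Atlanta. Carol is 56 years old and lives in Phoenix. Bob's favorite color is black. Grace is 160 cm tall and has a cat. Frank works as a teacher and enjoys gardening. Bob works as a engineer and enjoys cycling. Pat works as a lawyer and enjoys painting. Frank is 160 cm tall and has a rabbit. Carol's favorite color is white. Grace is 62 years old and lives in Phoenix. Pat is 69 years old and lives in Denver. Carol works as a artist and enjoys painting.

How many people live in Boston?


Count in Boston: 1

1


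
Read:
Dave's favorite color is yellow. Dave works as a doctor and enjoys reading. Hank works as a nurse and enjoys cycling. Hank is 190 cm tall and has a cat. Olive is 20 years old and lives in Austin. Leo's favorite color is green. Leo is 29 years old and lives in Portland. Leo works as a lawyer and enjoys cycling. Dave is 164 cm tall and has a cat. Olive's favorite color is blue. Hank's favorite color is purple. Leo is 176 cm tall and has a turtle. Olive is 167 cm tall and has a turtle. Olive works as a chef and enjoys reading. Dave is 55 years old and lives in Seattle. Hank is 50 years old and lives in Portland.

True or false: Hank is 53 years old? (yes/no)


Hank is actually 50. no

no


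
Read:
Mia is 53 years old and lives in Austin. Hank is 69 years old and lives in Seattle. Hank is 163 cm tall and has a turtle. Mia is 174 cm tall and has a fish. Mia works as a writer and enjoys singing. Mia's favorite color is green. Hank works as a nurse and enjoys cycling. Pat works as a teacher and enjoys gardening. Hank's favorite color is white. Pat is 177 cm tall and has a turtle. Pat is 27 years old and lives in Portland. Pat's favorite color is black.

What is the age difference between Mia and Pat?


|53 - 27| = 26

26


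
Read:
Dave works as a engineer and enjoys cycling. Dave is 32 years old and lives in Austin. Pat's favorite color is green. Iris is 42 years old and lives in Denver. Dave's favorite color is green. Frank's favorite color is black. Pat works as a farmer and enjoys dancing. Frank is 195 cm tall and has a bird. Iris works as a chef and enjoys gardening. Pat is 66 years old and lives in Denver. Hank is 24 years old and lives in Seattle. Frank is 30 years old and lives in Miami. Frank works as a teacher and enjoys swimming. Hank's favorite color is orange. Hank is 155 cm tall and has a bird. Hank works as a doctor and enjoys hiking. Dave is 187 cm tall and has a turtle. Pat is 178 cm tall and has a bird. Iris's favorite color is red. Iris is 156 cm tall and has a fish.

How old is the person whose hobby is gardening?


Person with hobby=gardening is Iris, age 42

42


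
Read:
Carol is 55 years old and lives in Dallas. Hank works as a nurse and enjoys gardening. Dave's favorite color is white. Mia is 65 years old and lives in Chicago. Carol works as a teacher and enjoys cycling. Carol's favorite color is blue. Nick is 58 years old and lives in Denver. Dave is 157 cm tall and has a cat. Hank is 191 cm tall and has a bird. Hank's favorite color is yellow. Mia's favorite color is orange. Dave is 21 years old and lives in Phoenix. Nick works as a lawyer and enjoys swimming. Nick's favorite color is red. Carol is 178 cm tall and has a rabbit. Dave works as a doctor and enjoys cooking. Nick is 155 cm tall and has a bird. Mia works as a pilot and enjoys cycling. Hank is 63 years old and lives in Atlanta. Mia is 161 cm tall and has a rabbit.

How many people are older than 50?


Filter: 4

4


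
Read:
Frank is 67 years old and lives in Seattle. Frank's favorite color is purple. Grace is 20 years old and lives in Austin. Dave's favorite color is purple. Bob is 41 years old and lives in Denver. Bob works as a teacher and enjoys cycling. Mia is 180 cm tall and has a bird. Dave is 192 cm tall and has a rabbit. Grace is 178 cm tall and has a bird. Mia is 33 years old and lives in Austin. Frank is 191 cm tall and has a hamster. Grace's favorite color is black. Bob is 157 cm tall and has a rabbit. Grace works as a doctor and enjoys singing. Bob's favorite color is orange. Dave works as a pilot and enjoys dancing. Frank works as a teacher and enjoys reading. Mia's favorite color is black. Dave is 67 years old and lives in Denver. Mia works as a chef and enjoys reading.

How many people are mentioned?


People: Dave, Grace, Bob, Frank, Mia. Count = 5

5


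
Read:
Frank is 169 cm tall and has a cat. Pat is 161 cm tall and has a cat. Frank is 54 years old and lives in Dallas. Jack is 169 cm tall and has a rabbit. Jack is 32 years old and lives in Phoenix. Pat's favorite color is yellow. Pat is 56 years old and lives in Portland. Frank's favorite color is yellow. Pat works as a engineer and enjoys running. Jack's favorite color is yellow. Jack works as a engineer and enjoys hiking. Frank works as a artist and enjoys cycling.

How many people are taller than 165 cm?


Taller than 165: 2

2


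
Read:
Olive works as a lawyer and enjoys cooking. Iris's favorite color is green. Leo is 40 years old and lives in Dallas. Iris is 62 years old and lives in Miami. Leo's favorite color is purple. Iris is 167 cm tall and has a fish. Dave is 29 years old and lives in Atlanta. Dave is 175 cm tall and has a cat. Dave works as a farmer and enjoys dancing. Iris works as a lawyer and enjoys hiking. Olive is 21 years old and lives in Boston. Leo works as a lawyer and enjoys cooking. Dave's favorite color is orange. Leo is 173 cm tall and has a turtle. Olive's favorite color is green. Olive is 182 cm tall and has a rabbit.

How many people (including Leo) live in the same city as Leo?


Leo lives in Dallas. Count = 1

1


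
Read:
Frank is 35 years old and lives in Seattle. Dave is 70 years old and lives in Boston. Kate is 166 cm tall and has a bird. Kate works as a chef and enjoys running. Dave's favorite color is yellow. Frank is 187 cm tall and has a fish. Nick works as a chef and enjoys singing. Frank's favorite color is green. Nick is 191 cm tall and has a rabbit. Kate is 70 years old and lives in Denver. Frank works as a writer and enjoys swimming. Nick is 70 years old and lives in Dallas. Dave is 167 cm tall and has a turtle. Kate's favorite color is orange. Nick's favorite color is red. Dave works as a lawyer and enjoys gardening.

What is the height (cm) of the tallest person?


Tallest: Nick at 191 cm

191


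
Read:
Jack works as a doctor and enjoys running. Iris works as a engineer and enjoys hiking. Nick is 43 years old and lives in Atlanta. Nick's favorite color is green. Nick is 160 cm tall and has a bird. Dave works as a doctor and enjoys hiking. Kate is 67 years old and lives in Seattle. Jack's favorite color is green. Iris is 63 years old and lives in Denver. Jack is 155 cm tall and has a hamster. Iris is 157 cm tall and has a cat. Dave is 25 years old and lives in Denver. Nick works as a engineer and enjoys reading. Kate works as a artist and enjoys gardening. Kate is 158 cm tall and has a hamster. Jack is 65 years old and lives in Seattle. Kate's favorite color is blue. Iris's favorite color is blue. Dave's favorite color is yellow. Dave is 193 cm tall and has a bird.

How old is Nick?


Nick is 43 years old

43


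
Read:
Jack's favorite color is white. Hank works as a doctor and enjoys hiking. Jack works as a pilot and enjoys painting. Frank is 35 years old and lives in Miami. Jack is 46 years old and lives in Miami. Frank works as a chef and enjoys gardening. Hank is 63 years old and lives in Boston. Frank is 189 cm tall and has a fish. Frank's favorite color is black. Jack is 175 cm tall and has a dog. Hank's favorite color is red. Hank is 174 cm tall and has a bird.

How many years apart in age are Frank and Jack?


35 vs 46, diff = 11

11


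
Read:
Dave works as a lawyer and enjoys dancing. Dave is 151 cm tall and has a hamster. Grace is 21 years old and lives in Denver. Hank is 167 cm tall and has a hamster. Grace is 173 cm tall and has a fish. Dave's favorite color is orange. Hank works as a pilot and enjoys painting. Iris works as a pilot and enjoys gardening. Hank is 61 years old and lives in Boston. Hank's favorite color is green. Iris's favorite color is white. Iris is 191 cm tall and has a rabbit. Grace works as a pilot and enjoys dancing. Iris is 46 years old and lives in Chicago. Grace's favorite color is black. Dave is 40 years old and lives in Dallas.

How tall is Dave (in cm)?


Dave is 151 cm tall

151


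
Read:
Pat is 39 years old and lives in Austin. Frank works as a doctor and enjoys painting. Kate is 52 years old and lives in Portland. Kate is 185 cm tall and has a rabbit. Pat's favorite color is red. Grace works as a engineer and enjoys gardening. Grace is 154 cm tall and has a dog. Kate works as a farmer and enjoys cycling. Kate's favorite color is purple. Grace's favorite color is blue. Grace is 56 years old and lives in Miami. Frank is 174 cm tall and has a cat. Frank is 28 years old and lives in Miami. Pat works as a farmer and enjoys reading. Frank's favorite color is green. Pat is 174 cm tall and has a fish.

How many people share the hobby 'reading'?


Count: 1

1


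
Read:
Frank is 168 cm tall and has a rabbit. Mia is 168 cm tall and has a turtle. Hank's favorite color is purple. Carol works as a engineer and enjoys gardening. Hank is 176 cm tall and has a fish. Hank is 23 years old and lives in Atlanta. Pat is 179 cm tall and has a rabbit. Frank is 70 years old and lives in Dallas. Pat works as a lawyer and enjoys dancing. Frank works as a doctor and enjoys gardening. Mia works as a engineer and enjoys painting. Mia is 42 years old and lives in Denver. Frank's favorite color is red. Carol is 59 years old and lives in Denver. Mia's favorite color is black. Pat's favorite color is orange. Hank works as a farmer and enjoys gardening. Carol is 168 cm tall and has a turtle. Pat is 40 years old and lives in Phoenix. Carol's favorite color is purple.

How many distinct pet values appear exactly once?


Unique pet values: 1

1


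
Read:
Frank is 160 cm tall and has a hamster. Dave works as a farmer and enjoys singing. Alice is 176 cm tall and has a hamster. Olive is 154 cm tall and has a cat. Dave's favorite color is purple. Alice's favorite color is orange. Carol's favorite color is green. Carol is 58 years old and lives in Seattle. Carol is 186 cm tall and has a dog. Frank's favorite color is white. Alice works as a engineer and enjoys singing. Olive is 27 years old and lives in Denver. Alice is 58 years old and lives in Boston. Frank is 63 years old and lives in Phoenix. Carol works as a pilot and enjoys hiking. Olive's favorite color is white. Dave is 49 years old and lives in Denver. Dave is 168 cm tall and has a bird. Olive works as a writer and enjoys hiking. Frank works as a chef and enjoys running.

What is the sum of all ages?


49+63+58+27+58 = 255

255


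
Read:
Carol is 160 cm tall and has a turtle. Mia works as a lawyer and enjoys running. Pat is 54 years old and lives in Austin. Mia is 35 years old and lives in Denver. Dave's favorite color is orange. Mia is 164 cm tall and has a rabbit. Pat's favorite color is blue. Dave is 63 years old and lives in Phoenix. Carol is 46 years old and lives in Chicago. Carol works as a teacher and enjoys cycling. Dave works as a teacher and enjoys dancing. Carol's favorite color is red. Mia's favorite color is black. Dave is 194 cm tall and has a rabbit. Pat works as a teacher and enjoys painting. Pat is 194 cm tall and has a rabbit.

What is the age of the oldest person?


Oldest: Dave at 63

63


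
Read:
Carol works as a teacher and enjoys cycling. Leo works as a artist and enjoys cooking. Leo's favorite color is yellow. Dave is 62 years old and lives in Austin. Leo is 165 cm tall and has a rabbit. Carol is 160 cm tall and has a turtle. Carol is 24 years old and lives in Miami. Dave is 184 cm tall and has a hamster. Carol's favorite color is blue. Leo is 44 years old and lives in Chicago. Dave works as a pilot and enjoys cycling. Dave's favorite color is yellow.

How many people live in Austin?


Count in Austin: 1

1


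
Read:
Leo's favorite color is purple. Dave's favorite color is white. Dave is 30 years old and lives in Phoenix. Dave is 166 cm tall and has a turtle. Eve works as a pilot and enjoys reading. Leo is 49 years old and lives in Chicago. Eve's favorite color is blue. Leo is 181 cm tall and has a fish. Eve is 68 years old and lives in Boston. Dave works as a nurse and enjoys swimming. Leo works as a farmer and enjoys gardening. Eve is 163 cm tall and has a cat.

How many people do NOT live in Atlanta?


Not in Atlanta: 3

3


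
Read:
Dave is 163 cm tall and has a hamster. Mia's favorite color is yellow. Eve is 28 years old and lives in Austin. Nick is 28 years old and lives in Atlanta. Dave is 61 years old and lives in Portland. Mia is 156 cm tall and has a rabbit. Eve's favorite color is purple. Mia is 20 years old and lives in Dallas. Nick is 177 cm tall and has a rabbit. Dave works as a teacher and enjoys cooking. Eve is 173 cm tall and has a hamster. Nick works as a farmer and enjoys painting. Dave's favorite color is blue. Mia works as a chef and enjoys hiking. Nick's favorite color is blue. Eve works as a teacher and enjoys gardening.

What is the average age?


Sum=137, n=4, avg=34.25

34.25


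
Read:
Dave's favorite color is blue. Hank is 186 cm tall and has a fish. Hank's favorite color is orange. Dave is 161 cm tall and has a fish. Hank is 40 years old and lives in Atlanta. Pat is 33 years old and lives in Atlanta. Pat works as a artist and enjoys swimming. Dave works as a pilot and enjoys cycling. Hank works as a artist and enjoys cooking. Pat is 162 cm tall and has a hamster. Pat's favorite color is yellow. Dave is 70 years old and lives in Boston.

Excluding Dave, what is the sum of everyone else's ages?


Sum (excluding Dave): 73

73


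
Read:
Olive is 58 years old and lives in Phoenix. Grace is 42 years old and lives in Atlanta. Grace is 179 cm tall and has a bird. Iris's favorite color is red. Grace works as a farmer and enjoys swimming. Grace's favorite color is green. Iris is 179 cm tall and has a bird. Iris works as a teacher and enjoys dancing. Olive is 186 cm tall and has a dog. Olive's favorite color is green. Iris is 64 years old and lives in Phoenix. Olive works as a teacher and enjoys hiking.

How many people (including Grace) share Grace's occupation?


Grace is a farmer. Count = 1

1


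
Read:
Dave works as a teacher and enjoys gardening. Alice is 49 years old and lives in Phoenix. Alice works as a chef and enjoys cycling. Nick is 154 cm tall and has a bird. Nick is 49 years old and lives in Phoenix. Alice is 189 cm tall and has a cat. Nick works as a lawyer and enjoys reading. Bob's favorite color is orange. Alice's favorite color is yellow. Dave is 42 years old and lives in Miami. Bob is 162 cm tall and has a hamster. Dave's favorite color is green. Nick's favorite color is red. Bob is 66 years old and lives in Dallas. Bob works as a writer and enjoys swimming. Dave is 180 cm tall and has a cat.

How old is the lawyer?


The lawyer is Nick, age 49

49


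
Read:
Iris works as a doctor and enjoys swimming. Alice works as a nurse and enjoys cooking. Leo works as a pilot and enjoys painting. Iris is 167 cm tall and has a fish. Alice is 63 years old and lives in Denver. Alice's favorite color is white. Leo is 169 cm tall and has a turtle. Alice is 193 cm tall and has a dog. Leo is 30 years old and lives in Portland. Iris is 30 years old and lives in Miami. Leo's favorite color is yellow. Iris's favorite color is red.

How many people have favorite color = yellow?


Count: 1

1


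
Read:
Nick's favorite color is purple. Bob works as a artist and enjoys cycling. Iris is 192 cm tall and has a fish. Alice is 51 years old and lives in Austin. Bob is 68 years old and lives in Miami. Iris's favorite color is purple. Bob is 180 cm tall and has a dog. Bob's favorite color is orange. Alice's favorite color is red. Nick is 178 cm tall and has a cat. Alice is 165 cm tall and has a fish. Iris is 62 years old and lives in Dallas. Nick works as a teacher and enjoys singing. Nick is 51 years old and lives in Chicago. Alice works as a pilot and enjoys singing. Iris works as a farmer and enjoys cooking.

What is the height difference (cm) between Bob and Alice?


|180 - 165| = 15

15


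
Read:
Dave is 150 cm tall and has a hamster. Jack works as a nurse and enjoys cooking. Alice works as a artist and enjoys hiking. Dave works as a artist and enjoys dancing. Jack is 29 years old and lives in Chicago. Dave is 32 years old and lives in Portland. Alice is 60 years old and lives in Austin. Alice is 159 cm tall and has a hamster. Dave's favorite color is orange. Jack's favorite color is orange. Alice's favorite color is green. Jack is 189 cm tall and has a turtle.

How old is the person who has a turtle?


Person with turtle is Jack, age 29

29


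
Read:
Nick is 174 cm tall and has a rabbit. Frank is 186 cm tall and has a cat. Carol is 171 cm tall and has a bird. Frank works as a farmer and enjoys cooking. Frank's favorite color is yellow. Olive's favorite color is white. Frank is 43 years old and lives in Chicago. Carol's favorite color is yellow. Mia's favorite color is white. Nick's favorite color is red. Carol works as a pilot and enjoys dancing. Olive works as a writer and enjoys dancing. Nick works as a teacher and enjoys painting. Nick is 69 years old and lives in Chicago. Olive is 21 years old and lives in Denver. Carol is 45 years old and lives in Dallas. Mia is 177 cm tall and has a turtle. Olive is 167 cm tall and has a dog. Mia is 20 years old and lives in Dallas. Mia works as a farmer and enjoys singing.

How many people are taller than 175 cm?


Taller than 175: 2

2


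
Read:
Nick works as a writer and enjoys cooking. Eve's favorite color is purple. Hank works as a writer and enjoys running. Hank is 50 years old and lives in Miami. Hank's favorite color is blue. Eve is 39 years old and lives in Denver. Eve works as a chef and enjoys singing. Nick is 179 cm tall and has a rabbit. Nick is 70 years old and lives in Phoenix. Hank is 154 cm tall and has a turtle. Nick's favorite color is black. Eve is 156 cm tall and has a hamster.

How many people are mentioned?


People: Eve, Hank, Nick. Count = 3

3


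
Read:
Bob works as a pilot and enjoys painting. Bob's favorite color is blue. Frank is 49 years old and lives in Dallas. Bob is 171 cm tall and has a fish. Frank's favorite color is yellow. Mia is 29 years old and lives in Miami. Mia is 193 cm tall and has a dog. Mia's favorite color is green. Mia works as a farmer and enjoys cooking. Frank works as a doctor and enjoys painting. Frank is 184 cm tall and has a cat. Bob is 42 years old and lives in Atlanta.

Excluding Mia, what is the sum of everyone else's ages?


Sum (excluding Mia): 91

91


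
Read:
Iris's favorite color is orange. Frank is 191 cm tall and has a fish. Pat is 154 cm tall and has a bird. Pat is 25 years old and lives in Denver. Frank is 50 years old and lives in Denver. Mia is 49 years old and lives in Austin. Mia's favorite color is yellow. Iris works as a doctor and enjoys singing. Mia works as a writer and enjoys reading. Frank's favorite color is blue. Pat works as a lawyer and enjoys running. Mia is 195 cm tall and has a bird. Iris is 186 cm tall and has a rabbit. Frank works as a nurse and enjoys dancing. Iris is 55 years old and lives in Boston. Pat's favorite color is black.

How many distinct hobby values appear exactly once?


Unique hobby values: 4

4


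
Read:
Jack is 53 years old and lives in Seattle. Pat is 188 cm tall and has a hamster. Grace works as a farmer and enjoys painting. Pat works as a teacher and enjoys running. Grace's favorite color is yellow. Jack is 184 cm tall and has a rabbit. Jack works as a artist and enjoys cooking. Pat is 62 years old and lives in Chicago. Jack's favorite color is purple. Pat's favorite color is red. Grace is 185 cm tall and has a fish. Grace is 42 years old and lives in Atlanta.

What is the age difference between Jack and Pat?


|53 - 62| = 9

9


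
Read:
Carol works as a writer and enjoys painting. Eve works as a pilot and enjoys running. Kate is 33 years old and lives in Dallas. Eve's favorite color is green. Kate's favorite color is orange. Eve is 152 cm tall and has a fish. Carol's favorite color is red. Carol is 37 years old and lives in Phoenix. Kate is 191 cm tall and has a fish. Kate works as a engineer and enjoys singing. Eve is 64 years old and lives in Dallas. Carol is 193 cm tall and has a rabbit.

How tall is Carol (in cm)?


Carol is 193 cm tall

193


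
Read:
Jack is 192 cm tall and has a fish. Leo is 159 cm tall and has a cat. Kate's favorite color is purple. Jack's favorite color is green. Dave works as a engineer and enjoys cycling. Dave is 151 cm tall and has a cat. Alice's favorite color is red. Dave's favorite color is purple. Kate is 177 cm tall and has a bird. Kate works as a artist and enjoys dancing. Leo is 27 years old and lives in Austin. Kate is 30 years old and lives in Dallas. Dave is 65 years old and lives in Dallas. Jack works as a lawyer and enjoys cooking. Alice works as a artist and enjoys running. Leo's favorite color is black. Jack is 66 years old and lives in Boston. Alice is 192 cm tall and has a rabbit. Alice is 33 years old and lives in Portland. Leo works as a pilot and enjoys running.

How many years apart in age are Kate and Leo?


30 vs 27, diff = 3

3


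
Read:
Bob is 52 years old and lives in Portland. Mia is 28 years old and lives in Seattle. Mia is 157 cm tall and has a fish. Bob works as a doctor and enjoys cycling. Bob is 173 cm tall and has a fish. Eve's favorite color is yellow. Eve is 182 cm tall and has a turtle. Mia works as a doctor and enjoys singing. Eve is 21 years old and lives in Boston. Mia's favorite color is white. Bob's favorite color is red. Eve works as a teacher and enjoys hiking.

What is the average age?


Sum=101, n=3, avg=33.67

33.67


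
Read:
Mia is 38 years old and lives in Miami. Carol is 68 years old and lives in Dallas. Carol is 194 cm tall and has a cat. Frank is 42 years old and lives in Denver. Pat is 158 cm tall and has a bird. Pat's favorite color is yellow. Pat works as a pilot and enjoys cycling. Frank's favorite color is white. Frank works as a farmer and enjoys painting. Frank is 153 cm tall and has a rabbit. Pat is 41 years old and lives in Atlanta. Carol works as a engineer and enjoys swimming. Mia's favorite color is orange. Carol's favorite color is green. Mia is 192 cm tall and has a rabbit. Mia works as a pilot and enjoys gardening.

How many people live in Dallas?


Count in Dallas: 1

1


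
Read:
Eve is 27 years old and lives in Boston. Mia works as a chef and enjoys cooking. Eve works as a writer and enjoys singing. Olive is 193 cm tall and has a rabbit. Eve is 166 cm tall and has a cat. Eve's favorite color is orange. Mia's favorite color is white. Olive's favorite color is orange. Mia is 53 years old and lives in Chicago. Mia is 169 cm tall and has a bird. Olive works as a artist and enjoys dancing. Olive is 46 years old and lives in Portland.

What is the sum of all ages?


53+27+46 = 126

126


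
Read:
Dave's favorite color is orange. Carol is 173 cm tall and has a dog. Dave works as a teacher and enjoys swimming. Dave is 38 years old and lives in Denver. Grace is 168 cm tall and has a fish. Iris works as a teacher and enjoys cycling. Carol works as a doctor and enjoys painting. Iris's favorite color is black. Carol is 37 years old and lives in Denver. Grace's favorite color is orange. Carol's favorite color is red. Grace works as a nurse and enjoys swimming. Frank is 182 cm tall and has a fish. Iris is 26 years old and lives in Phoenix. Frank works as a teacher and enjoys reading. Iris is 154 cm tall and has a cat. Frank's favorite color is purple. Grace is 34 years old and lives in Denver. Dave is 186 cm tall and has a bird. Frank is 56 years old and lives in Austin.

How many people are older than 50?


Filter: 1

1


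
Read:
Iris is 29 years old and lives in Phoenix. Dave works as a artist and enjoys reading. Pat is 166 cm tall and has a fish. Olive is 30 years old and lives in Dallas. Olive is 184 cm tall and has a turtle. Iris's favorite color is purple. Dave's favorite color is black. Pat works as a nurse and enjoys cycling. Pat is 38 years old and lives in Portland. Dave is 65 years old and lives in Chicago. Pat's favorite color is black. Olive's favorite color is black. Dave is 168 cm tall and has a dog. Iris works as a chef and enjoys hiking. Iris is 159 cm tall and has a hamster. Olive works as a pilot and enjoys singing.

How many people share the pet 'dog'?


Count: 1

1


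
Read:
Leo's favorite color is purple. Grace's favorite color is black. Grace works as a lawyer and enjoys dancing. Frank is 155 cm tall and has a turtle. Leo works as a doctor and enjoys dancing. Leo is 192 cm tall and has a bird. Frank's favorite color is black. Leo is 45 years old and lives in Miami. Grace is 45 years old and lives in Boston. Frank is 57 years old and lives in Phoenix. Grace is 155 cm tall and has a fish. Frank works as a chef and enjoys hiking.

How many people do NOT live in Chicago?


Not in Chicago: 3

3


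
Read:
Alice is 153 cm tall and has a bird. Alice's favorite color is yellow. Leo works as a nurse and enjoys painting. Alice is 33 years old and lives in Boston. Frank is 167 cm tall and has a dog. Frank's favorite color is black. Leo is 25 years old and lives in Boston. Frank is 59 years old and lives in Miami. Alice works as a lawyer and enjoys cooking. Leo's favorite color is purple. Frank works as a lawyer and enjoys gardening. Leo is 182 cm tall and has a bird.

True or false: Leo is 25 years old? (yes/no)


Leo is actually 25. yes

yes


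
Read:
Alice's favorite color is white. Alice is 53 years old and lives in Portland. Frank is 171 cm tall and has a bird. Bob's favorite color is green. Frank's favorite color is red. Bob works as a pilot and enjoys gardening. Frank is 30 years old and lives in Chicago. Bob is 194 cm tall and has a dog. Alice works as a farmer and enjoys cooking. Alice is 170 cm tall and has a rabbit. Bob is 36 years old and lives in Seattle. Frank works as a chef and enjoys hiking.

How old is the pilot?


The pilot is Bob, age 36

36


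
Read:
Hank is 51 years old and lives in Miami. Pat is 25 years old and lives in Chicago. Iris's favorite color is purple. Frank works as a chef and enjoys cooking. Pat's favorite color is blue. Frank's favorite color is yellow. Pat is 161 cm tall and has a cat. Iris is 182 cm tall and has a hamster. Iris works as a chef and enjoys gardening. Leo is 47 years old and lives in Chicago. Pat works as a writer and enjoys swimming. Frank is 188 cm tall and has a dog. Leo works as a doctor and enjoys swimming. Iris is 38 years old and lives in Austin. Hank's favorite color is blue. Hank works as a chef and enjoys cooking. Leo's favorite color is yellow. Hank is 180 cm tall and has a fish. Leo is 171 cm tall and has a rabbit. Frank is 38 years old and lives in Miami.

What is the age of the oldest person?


Oldest: Hank at 51

51


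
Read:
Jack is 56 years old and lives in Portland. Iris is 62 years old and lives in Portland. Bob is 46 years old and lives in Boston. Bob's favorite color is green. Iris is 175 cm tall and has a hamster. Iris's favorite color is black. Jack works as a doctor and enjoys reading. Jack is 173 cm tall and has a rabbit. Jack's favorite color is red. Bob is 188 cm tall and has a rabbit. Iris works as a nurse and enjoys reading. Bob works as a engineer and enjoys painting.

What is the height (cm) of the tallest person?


Tallest: Bob at 188 cm

188


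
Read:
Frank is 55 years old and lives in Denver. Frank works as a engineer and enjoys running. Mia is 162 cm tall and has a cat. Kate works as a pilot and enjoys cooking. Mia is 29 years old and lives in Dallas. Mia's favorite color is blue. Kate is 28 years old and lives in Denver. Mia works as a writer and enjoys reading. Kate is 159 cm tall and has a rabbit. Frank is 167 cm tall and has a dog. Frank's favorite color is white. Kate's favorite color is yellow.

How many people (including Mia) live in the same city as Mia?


Mia lives in Dallas. Count = 1

1


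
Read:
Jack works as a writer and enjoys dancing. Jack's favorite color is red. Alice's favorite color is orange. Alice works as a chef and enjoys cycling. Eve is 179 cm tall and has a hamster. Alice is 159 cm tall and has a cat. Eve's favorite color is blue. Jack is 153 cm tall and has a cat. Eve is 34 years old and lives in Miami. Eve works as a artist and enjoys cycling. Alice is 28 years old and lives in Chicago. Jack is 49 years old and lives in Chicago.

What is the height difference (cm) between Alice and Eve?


|159 - 179| = 20

20


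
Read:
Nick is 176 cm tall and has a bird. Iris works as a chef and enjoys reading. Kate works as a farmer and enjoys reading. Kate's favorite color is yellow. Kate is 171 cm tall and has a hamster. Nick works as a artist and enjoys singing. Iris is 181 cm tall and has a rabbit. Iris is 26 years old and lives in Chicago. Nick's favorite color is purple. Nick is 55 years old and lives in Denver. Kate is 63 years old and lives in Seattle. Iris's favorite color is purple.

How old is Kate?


Kate is 63 years old

63


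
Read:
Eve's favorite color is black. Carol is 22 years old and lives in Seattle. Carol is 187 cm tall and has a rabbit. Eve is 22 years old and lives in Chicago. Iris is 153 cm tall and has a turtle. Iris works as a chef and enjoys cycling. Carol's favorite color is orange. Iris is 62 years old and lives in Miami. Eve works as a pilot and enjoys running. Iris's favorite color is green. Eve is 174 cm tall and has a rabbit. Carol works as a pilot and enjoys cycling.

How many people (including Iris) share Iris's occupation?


Iris is a chef. Count = 1

1


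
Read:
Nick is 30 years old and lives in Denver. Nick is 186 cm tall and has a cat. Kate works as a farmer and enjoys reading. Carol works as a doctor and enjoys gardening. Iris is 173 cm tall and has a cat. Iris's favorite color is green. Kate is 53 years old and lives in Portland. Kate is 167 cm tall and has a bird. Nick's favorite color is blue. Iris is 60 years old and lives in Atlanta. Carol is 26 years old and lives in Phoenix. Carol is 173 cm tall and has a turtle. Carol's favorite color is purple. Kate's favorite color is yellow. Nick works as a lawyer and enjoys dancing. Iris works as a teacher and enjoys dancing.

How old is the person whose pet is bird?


Person with pet=bird is Kate, age 53

53


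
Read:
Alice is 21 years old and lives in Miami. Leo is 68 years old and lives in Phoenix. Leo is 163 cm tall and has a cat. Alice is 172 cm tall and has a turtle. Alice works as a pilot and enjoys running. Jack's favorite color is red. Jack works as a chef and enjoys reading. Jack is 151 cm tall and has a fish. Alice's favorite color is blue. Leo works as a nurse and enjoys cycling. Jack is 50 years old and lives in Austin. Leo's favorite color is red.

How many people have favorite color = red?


Count: 2

2


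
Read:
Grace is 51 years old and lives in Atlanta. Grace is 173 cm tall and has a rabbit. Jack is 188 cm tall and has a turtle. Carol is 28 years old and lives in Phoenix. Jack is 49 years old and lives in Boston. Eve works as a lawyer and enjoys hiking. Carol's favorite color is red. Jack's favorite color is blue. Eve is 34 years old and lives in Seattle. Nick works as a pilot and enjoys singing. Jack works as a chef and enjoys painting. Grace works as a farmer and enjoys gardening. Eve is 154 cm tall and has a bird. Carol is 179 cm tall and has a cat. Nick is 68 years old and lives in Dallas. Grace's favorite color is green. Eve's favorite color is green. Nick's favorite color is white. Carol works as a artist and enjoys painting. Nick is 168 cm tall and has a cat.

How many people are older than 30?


Filter: 4

4


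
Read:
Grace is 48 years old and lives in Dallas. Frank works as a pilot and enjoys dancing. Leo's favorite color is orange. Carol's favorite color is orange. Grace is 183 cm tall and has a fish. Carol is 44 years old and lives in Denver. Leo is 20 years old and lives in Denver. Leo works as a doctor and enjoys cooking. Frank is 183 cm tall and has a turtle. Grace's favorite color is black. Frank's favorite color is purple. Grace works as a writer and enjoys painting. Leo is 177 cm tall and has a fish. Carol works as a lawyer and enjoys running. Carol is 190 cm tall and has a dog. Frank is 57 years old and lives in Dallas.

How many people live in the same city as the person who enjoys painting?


Person with hobby painting is Grace, city Dallas. Count = 2

2


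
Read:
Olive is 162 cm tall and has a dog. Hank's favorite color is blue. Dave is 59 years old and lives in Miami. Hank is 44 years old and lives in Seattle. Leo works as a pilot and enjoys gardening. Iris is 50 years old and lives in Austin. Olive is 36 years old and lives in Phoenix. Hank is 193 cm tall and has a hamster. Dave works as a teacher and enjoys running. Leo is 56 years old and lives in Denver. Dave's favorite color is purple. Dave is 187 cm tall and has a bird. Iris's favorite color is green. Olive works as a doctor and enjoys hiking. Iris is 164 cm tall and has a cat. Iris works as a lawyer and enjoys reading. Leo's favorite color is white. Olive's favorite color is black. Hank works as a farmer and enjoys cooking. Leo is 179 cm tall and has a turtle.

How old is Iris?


Iris is 50 years old

50


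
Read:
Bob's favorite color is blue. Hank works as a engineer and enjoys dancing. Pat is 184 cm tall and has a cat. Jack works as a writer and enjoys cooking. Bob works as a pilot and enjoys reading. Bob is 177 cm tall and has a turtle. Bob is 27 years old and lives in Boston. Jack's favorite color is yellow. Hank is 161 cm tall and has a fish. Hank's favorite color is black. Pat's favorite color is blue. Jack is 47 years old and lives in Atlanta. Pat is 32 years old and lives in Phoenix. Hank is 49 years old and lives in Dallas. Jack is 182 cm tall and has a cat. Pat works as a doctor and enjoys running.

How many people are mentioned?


People: Hank, Bob, Pat, Jack. Count = 4

4


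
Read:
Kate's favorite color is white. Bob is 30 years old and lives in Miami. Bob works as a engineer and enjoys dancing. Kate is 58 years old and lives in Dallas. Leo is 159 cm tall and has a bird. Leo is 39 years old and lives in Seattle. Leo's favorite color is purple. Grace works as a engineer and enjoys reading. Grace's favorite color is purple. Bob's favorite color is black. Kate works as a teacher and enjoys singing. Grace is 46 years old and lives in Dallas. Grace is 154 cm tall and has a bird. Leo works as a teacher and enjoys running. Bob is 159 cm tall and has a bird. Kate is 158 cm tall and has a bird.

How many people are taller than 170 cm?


Taller than 170: 0

0


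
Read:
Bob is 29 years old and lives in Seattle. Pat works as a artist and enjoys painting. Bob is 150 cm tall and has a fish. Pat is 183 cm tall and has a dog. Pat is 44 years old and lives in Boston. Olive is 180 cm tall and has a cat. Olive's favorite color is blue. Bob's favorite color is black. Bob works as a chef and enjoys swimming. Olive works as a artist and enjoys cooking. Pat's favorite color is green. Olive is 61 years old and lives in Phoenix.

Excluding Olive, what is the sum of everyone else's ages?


Sum (excluding Olive): 73

73
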